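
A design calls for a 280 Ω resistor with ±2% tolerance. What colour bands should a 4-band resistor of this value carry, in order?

280 Ω = 28 × 10^1.
2 → red
8 → grey
Multiplier 10^1 → brown.
±2% tolerance → red.

red, grey, brown, red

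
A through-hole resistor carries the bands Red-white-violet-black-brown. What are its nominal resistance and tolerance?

297 Ω ±1%

Red → 2 (first significant figure)
White → 9 (second significant figure)
Violet → 7 (third significant figure)
Black → ×1 multiplier
Brown → ±1% tolerance
297 × 1 = 297 Ω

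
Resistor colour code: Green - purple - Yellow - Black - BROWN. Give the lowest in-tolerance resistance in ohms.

Green → 5 (first significant figure)
Violet → 7 (second significant figure)
Yellow → 4 (third significant figure)
Black → ×1 multiplier
Brown → ±1% tolerance
574 × 1 = 574 Ω
Lowest = 574 × (1 − 1/100) = 568.26 Ω.

568.26 Ω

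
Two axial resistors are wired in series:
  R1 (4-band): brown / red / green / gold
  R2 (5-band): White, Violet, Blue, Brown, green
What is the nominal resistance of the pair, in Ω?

R1: brown, red → 12; green ×10^5 → 1200000 Ω.
R2: white, violet, blue → 976; brown ×10 → 9760 Ω.
Series: 1200000 + 9760 = 1209760 Ω.

1209760 Ω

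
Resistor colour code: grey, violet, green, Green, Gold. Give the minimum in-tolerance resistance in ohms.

Grey → 8 (first significant figure)
Violet → 7 (second significant figure)
Green → 5 (third significant figure)
Green → ×10^5 multiplier
Gold → ±5% tolerance
875 × 100000 = 87500000 Ω
Minimum = 87500000 × (1 − 5/100) = 83125000 Ω.

83125000 Ω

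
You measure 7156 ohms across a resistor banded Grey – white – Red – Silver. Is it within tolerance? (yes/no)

Grey → 8 (first significant figure)
White → 9 (second significant figure)
Red → ×10^2 multiplier
Silver → ±10% tolerance
89 × 100 = 8900 Ω
Allowed range: 8010 Ω to 9790 Ω.
7156 ohms lies outside that range.

no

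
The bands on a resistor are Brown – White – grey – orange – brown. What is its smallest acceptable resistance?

196020 Ω

Brown → 1 (first significant figure)
White → 9 (second significant figure)
Grey → 8 (third significant figure)
Orange → ×10^3 multiplier
Brown → ±1% tolerance
198 × 1000 = 198000 Ω
Smallest = 198000 × (1 − 1/100) = 196020 Ω.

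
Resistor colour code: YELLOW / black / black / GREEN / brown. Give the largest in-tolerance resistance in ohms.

Yellow → 4 (first significant figure)
Black → 0 (second significant figure)
Black → 0 (third significant figure)
Green → ×10^5 multiplier
Brown → ±1% tolerance
400 × 100000 = 40000000 Ω
Largest = 40000000 × (1 + 1/100) = 40400000 Ω.

40400000 Ω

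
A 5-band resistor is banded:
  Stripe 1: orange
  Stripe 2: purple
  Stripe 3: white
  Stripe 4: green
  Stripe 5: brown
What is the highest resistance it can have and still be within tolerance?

38279000 Ω

Orange → 3 (first significant figure)
Violet → 7 (second significant figure)
White → 9 (third significant figure)
Green → ×10^5 multiplier
Brown → ±1% tolerance
379 × 100000 = 37900000 Ω
Highest = 37900000 × (1 + 1/100) = 38279000 Ω.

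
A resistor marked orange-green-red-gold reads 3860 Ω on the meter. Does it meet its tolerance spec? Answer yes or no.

no

Orange → 3 (first significant figure)
Green → 5 (second significant figure)
Red → ×10^2 multiplier
Gold → ±5% tolerance
35 × 100 = 3500 Ω
Allowed range: 3325 Ω to 3675 Ω.
3860 Ω lies outside that range.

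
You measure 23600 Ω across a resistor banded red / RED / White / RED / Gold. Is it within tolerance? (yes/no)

yes

Red → 2 (first significant figure)
Red → 2 (second significant figure)
White → 9 (third significant figure)
Red → ×10^2 multiplier
Gold → ±5% tolerance
229 × 100 = 22900 Ω
Allowed range: 21755 Ω to 24045 Ω.
23600 Ω lies inside that range.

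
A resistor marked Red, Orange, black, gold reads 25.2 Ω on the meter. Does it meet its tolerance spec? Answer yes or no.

no

Red → 2 (first significant figure)
Orange → 3 (second significant figure)
Black → ×1 multiplier
Gold → ±5% tolerance
23 × 1 = 23 Ω
Allowed range: 21.85 Ω to 24.15 Ω.
25.2 Ω lies outside that range.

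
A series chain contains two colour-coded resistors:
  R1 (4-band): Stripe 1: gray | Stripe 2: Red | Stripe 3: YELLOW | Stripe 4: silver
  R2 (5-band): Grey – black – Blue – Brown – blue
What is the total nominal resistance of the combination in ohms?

828060 Ω

R1: grey, red → 82; yellow ×10^4 → 820000 Ω.
R2: grey, black, blue → 806; brown ×10 → 8060 Ω.
Series: 820000 + 8060 = 828060 Ω.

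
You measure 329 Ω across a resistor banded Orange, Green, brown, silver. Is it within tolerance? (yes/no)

yes

Orange → 3 (first significant figure)
Green → 5 (second significant figure)
Brown → ×10 multiplier
Silver → ±10% tolerance
35 × 10 = 350 Ω
Allowed range: 315 Ω to 385 Ω.
329 Ω lies inside that range.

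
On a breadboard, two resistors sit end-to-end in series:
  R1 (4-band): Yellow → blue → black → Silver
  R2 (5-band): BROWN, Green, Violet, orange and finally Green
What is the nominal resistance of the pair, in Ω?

157046 Ω

R1: yellow, blue → 46; black ×1 → 46 Ω.
R2: brown, green, violet → 157; orange ×10^3 → 157000 Ω.
Series: 46 + 157000 = 157046 Ω.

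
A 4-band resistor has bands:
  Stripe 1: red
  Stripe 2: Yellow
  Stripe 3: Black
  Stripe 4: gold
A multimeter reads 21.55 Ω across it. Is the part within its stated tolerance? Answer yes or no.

Red → 2 (first significant figure)
Yellow → 4 (second significant figure)
Black → ×1 multiplier
Gold → ±5% tolerance
24 × 1 = 24 Ω
Allowed range: 22.8 Ω to 25.2 Ω.
21.55 Ω lies outside that range.

no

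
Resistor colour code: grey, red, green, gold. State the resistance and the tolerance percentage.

Grey → 8 (first significant figure)
Red → 2 (second significant figure)
Green → ×10^5 multiplier
Gold → ±5% tolerance
82 × 100000 = 8200000 Ω

8200000 Ω ±5%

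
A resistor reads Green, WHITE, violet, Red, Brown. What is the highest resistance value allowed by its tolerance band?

Green → 5 (first significant figure)
White → 9 (second significant figure)
Violet → 7 (third significant figure)
Red → ×10^2 multiplier
Brown → ±1% tolerance
597 × 100 = 59700 Ω
Highest = 59700 × (1 + 1/100) = 60297 Ω.

60297 Ω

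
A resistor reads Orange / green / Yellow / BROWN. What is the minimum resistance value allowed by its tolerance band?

346500 Ω

Orange → 3 (first significant figure)
Green → 5 (second significant figure)
Yellow → ×10^4 multiplier
Brown → ±1% tolerance
35 × 10000 = 350000 Ω
Minimum = 350000 × (1 − 1/100) = 346500 Ω.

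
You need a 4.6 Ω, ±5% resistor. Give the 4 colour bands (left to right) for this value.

4.6 Ω = 46 × 10^-1.
4 → yellow
6 → blue
Multiplier 10^-1 → gold.
±5% tolerance → gold.

yellow, blue, gold, gold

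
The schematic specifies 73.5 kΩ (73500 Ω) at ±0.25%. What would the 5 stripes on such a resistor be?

violet, orange, green, red, blue

73500 Ω = 735 × 10^2.
7 → violet
3 → orange
5 → green
Multiplier 10^2 → red.
±0.25% tolerance → blue.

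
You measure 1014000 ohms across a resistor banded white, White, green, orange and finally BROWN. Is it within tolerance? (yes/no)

no

White → 9 (first significant figure)
White → 9 (second significant figure)
Green → 5 (third significant figure)
Orange → ×10^3 multiplier
Brown → ±1% tolerance
995 × 1000 = 995000 Ω
Allowed range: 985050 Ω to 1004950 Ω.
1014000 ohms lies outside that range.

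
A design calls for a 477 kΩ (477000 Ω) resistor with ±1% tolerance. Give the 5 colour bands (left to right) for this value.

yellow, violet, violet, orange, brown

477000 Ω = 477 × 10^3.
4 → yellow
7 → violet
7 → violet
Multiplier 10^3 → orange.
±1% tolerance → brown.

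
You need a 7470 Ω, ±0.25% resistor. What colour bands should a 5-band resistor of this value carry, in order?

violet, yellow, violet, brown, blue

7470 Ω = 747 × 10^1.
7 → violet
4 → yellow
7 → violet
Multiplier 10^1 → brown.
±0.25% tolerance → blue.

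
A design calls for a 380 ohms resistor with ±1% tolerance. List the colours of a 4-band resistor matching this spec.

orange, grey, brown, brown

380 Ω = 38 × 10^1.
3 → orange
8 → grey
Multiplier 10^1 → brown.
±1% tolerance → brown.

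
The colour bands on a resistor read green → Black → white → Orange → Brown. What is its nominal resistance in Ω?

Green → 5 (first significant figure)
Black → 0 (second significant figure)
White → 9 (third significant figure)
Orange → ×10^3 multiplier
509 × 1000 = 509000 Ω

509000 Ω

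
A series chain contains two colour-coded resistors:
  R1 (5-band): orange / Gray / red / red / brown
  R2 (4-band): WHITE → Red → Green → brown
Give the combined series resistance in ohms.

9238200 Ω

R1: orange, grey, red → 382; red ×10^2 → 38200 Ω.
R2: white, red → 92; green ×10^5 → 9200000 Ω.
Series: 38200 + 9200000 = 9238200 Ω.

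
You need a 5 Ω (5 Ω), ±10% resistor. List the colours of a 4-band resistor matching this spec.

5 Ω = 50 × 10^-1.
5 → green
0 → black
Multiplier 10^-1 → gold.
±10% tolerance → silver.

green, black, gold, silver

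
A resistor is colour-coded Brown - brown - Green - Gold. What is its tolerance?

±5%

The last band, gold, is the tolerance band.
Gold corresponds to ±5%.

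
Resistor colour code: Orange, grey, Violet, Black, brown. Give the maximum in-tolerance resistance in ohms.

390.87 Ω

Orange → 3 (first significant figure)
Grey → 8 (second significant figure)
Violet → 7 (third significant figure)
Black → ×1 multiplier
Brown → ±1% tolerance
387 × 1 = 387 Ω
Maximum = 387 × (1 + 1/100) = 390.87 Ω.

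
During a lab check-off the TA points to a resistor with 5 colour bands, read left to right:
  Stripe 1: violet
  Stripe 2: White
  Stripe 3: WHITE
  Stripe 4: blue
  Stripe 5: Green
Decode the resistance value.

Violet → 7 (first significant figure)
White → 9 (second significant figure)
White → 9 (third significant figure)
Blue → ×10^6 multiplier
799 × 1000000 = 799000000 Ω

799000000 Ω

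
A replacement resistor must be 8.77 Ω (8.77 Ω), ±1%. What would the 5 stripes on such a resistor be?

8.77 Ω = 877 × 10^-2.
8 → grey
7 → violet
7 → violet
Multiplier 10^-2 → silver.
±1% tolerance → brown.

grey, violet, violet, silver, brown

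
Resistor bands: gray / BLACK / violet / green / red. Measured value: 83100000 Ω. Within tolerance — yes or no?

Grey → 8 (first significant figure)
Black → 0 (second significant figure)
Violet → 7 (third significant figure)
Green → ×10^5 multiplier
Red → ±2% tolerance
807 × 100000 = 80700000 Ω
Allowed range: 79086000 Ω to 82314000 Ω.
83100000 Ω lies outside that range.

no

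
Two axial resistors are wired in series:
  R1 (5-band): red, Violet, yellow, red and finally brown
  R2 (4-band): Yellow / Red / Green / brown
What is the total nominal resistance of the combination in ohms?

4227400 Ω

R1: red, violet, yellow → 274; red ×10^2 → 27400 Ω.
R2: yellow, red → 42; green ×10^5 → 4200000 Ω.
Series: 27400 + 4200000 = 4227400 Ω.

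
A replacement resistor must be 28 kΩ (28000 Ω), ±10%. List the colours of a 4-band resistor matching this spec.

red, grey, orange, silver

28000 Ω = 28 × 10^3.
2 → red
8 → grey
Multiplier 10^3 → orange.
±10% tolerance → silver.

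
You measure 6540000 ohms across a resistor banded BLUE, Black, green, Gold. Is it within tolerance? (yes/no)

Blue → 6 (first significant figure)
Black → 0 (second significant figure)
Green → ×10^5 multiplier
Gold → ±5% tolerance
60 × 100000 = 6000000 Ω
Allowed range: 5700000 Ω to 6300000 Ω.
6540000 ohms lies outside that range.

no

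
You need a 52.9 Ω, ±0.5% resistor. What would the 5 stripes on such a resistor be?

green, red, white, gold, green

52.9 Ω = 529 × 10^-1.
5 → green
2 → red
9 → white
Multiplier 10^-1 → gold.
±0.5% tolerance → green.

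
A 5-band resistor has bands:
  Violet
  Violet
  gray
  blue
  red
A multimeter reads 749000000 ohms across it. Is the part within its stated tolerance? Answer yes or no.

Violet → 7 (first significant figure)
Violet → 7 (second significant figure)
Grey → 8 (third significant figure)
Blue → ×10^6 multiplier
Red → ±2% tolerance
778 × 1000000 = 778000000 Ω
Allowed range: 762440000 Ω to 793560000 Ω.
749000000 ohms lies outside that range.

no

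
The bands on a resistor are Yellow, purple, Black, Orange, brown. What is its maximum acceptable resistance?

Yellow → 4 (first significant figure)
Violet → 7 (second significant figure)
Black → 0 (third significant figure)
Orange → ×10^3 multiplier
Brown → ±1% tolerance
470 × 1000 = 470000 Ω
Maximum = 470000 × (1 + 1/100) = 474700 Ω.

474700 Ω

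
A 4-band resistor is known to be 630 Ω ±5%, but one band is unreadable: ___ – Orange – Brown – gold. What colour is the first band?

630 Ω = 63 × 10^1.
The first band gives digit 6 of the significand, and 6 is blue.

blue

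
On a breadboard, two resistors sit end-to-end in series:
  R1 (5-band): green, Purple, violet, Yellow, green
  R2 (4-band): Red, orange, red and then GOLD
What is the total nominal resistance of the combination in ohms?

5772300 Ω

R1: green, violet, violet → 577; yellow ×10^4 → 5770000 Ω.
R2: red, orange → 23; red ×10^2 → 2300 Ω.
Series: 5770000 + 2300 = 5772300 Ω.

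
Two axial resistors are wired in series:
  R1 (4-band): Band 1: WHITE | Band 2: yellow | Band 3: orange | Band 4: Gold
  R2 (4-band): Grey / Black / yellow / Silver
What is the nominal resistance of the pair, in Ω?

894000 Ω

R1: white, yellow → 94; orange ×10^3 → 94000 Ω.
R2: grey, black → 80; yellow ×10^4 → 800000 Ω.
Series: 94000 + 800000 = 894000 Ω.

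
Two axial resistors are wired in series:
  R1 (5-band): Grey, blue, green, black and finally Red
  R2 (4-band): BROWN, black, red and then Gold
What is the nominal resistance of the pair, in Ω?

R1: grey, blue, green → 865; black ×1 → 865 Ω.
R2: brown, black → 10; red ×10^2 → 1000 Ω.
Series: 865 + 1000 = 1865 Ω.

1865 Ω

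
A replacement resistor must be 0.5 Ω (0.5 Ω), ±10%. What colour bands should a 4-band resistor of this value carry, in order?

0.5 Ω = 50 × 10^-2.
5 → green
0 → black
Multiplier 10^-2 → silver.
±10% tolerance → silver.

green, black, silver, silver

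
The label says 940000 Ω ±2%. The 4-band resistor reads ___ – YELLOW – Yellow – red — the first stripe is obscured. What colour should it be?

940000 Ω = 94 × 10^4.
The first band gives digit 9 of the significand, and 9 is white.

white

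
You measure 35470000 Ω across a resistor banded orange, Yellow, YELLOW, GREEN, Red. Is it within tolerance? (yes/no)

no

Orange → 3 (first significant figure)
Yellow → 4 (second significant figure)
Yellow → 4 (third significant figure)
Green → ×10^5 multiplier
Red → ±2% tolerance
344 × 100000 = 34400000 Ω
Allowed range: 33712000 Ω to 35088000 Ω.
35470000 Ω lies outside that range.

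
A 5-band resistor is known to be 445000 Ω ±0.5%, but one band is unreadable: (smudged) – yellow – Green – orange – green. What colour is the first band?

445000 Ω = 445 × 10^3.
The first band gives digit 4 of the significand, and 4 is yellow.

yellow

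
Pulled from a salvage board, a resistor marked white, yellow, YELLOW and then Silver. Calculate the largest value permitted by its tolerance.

White → 9 (first significant figure)
Yellow → 4 (second significant figure)
Yellow → ×10^4 multiplier
Silver → ±10% tolerance
94 × 10000 = 940000 Ω
Largest = 940000 × (1 + 10/100) = 1034000 Ω.

1034000 Ω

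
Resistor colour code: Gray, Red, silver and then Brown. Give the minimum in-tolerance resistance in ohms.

0.8118 Ω

Grey → 8 (first significant figure)
Red → 2 (second significant figure)
Silver → ×0.01 multiplier
Brown → ±1% tolerance
82 × 0.01 = 0.82 Ω
Minimum = 0.82 × (1 − 1/100) = 0.8118 Ω.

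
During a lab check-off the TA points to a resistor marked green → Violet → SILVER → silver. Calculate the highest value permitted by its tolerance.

Green → 5 (first significant figure)
Violet → 7 (second significant figure)
Silver → ×0.01 multiplier
Silver → ±10% tolerance
57 × 0.01 = 0.57 Ω
Highest = 0.57 × (1 + 10/100) = 0.627 Ω.

0.627 Ω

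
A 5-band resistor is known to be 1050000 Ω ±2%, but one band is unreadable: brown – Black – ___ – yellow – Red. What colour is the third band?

green

1050000 Ω = 105 × 10^4.
The third band gives digit 5 of the significand, and 5 is green.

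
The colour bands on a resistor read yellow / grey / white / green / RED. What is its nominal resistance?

Yellow → 4 (first significant figure)
Grey → 8 (second significant figure)
White → 9 (third significant figure)
Green → ×10^5 multiplier
489 × 100000 = 48900000 Ω

48900000 Ω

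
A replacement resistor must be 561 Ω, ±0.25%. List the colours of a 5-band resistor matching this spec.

561 Ω = 561 × 10^0.
5 → green
6 → blue
1 → brown
Multiplier 10^0 → black.
±0.25% tolerance → blue.

green, blue, brown, black, blue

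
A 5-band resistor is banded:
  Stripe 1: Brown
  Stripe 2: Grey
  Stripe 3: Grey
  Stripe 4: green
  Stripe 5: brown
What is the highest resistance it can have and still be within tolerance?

18988000 Ω

Brown → 1 (first significant figure)
Grey → 8 (second significant figure)
Grey → 8 (third significant figure)
Green → ×10^5 multiplier
Brown → ±1% tolerance
188 × 100000 = 18800000 Ω
Highest = 18800000 × (1 + 1/100) = 18988000 Ω.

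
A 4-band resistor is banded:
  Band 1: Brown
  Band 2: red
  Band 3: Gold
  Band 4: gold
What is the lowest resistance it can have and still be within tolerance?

Brown → 1 (first significant figure)
Red → 2 (second significant figure)
Gold → ×0.1 multiplier
Gold → ±5% tolerance
12 × 0.1 = 1.2 Ω
Lowest = 1.2 × (1 − 5/100) = 1.14 Ω.

1.14 Ω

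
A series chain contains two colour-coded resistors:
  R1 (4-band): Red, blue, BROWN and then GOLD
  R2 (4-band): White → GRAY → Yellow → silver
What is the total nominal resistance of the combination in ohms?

980260 Ω

R1: red, blue → 26; brown ×10 → 260 Ω.
R2: white, grey → 98; yellow ×10^4 → 980000 Ω.
Series: 260 + 980000 = 980260 Ω.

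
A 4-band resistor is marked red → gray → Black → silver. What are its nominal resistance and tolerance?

Red → 2 (first significant figure)
Grey → 8 (second significant figure)
Black → ×1 multiplier
Silver → ±10% tolerance
28 × 1 = 28 Ω

28 Ω ±10%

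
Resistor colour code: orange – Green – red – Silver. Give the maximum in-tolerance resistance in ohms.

Orange → 3 (first significant figure)
Green → 5 (second significant figure)
Red → ×10^2 multiplier
Silver → ±10% tolerance
35 × 100 = 3500 Ω
Maximum = 3500 × (1 + 10/100) = 3850 Ω.

3850 Ω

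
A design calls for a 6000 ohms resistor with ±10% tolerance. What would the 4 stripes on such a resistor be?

6000 Ω = 60 × 10^2.
6 → blue
0 → black
Multiplier 10^2 → red.
±10% tolerance → silver.

blue, black, red, silver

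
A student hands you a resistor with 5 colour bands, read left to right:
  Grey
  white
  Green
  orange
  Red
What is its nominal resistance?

Grey → 8 (first significant figure)
White → 9 (second significant figure)
Green → 5 (third significant figure)
Orange → ×10^3 multiplier
895 × 1000 = 895000 Ω

895000 Ω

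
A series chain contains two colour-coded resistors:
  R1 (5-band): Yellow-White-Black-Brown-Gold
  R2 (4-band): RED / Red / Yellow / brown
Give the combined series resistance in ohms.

R1: yellow, white, black → 490; brown ×10 → 4900 Ω.
R2: red, red → 22; yellow ×10^4 → 220000 Ω.
Series: 4900 + 220000 = 224900 Ω.

224900 Ω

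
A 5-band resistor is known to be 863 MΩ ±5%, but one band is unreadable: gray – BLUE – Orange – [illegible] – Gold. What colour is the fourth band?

blue

863000000 Ω = 863 × 10^6.
The fourth band is the multiplier, 10^6, which is blue.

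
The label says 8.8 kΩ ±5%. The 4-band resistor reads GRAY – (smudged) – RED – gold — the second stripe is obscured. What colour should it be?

8800 Ω = 88 × 10^2.
The second band gives digit 8 of the significand, and 8 is grey.

grey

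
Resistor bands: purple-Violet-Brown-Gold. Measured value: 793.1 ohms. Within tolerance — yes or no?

Violet → 7 (first significant figure)
Violet → 7 (second significant figure)
Brown → ×10 multiplier
Gold → ±5% tolerance
77 × 10 = 770 Ω
Allowed range: 731.5 Ω to 808.5 Ω.
793.1 ohms lies inside that range.

yes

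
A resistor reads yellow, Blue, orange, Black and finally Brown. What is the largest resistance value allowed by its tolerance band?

Yellow → 4 (first significant figure)
Blue → 6 (second significant figure)
Orange → 3 (third significant figure)
Black → ×1 multiplier
Brown → ±1% tolerance
463 × 1 = 463 Ω
Largest = 463 × (1 + 1/100) = 467.63 Ω.

467.63 Ω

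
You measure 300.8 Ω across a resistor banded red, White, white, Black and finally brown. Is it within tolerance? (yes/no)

Red → 2 (first significant figure)
White → 9 (second significant figure)
White → 9 (third significant figure)
Black → ×1 multiplier
Brown → ±1% tolerance
299 × 1 = 299 Ω
Allowed range: 296.01 Ω to 301.99 Ω.
300.8 Ω lies inside that range.

yes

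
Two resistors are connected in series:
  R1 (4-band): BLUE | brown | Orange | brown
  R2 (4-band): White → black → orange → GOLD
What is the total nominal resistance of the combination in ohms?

R1: blue, brown → 61; orange ×10^3 → 61000 Ω.
R2: white, black → 90; orange ×10^3 → 90000 Ω.
Series: 61000 + 90000 = 151000 Ω.

151000 Ω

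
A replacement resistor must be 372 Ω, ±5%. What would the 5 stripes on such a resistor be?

372 Ω = 372 × 10^0.
3 → orange
7 → violet
2 → red
Multiplier 10^0 → black.
±5% tolerance → gold.

orange, violet, red, black, gold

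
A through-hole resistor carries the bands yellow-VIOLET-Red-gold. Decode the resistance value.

4700 Ω

Yellow → 4 (first significant figure)
Violet → 7 (second significant figure)
Red → ×10^2 multiplier
47 × 100 = 4700 Ω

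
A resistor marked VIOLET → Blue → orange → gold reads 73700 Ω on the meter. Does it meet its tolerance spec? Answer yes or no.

yes

Violet → 7 (first significant figure)
Blue → 6 (second significant figure)
Orange → ×10^3 multiplier
Gold → ±5% tolerance
76 × 1000 = 76000 Ω
Allowed range: 72200 Ω to 79800 Ω.
73700 Ω lies inside that range.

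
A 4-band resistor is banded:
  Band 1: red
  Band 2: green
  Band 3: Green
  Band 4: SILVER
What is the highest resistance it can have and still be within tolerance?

2750000 Ω

Red → 2 (first significant figure)
Green → 5 (second significant figure)
Green → ×10^5 multiplier
Silver → ±10% tolerance
25 × 100000 = 2500000 Ω
Highest = 2500000 × (1 + 10/100) = 2750000 Ω.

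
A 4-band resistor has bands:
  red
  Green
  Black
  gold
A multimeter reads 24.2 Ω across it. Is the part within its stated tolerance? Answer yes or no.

Red → 2 (first significant figure)
Green → 5 (second significant figure)
Black → ×1 multiplier
Gold → ±5% tolerance
25 × 1 = 25 Ω
Allowed range: 23.75 Ω to 26.25 Ω.
24.2 Ω lies inside that range.

yes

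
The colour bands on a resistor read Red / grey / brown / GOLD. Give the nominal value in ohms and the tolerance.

Red → 2 (first significant figure)
Grey → 8 (second significant figure)
Brown → ×10 multiplier
Gold → ±5% tolerance
28 × 10 = 280 Ω

280 Ω ±5%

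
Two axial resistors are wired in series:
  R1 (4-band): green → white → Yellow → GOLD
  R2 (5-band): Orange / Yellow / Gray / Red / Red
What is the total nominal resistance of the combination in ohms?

R1: green, white → 59; yellow ×10^4 → 590000 Ω.
R2: orange, yellow, grey → 348; red ×10^2 → 34800 Ω.
Series: 590000 + 34800 = 624800 Ω.

624800 Ω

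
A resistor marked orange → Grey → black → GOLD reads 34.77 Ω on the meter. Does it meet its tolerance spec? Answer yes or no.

Orange → 3 (first significant figure)
Grey → 8 (second significant figure)
Black → ×1 multiplier
Gold → ±5% tolerance
38 × 1 = 38 Ω
Allowed range: 36.1 Ω to 39.9 Ω.
34.77 Ω lies outside that range.

no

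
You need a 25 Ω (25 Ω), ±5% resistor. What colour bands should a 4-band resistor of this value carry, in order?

25 Ω = 25 × 10^0.
2 → red
5 → green
Multiplier 10^0 → black.
±5% tolerance → gold.

red, green, black, gold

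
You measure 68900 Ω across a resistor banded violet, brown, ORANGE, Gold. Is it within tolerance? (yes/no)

yes

Violet → 7 (first significant figure)
Brown → 1 (second significant figure)
Orange → ×10^3 multiplier
Gold → ±5% tolerance
71 × 1000 = 71000 Ω
Allowed range: 67450 Ω to 74550 Ω.
68900 Ω lies inside that range.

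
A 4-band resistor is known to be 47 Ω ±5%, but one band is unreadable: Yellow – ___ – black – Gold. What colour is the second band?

violet

47 Ω = 47 × 10^0.
The second band gives digit 7 of the significand, and 7 is violet.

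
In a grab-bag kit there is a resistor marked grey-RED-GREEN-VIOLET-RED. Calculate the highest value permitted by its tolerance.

Grey → 8 (first significant figure)
Red → 2 (second significant figure)
Green → 5 (third significant figure)
Violet → ×10^7 multiplier
Red → ±2% tolerance
825 × 10000000 = 8250000000 Ω
Highest = 8250000000 × (1 + 2/100) = 8415000000 Ω.

8415000000 Ω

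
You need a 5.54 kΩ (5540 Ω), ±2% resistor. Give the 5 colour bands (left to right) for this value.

green, green, yellow, brown, red

5540 Ω = 554 × 10^1.
5 → green
5 → green
4 → yellow
Multiplier 10^1 → brown.
±2% tolerance → red.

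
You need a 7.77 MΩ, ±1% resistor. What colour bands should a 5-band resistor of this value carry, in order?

violet, violet, violet, yellow, brown

7770000 Ω = 777 × 10^4.
7 → violet
7 → violet
7 → violet
Multiplier 10^4 → yellow.
±1% tolerance → brown.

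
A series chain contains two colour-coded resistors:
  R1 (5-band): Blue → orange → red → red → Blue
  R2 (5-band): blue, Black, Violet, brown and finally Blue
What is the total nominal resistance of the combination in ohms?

R1: blue, orange, red → 632; red ×10^2 → 63200 Ω.
R2: blue, black, violet → 607; brown ×10 → 6070 Ω.
Series: 63200 + 6070 = 69270 Ω.

69270 Ω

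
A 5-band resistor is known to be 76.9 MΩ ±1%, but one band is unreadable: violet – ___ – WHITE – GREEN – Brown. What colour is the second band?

76900000 Ω = 769 × 10^5.
The second band gives digit 6 of the significand, and 6 is blue.

blue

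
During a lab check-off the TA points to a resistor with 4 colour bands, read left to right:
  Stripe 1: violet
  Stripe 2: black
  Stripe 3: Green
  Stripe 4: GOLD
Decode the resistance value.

7000000 Ω

Violet → 7 (first significant figure)
Black → 0 (second significant figure)
Green → ×10^5 multiplier
70 × 100000 = 7000000 Ω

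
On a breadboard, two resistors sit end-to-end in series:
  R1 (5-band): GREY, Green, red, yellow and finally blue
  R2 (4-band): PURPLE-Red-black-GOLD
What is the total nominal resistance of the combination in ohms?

R1: grey, green, red → 852; yellow ×10^4 → 8520000 Ω.
R2: violet, red → 72; black ×1 → 72 Ω.
Series: 8520000 + 72 = 8520072 Ω.

8520072 Ω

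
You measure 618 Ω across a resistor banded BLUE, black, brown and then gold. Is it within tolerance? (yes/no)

yes

Blue → 6 (first significant figure)
Black → 0 (second significant figure)
Brown → ×10 multiplier
Gold → ±5% tolerance
60 × 10 = 600 Ω
Allowed range: 570 Ω to 630 Ω.
618 Ω lies inside that range.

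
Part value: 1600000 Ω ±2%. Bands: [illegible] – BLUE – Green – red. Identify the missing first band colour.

brown

1600000 Ω = 16 × 10^5.
The first band gives digit 1 of the significand, and 1 is brown.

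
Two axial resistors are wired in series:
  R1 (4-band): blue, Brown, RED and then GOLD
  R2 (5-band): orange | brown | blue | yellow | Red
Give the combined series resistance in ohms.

R1: blue, brown → 61; red ×10^2 → 6100 Ω.
R2: orange, brown, blue → 316; yellow ×10^4 → 3160000 Ω.
Series: 6100 + 3160000 = 3166100 Ω.

3166100 Ω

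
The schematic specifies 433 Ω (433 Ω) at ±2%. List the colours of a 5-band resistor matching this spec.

433 Ω = 433 × 10^0.
4 → yellow
3 → orange
3 → orange
Multiplier 10^0 → black.
±2% tolerance → red.

yellow, orange, orange, black, red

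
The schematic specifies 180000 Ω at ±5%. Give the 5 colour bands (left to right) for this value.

180000 Ω = 180 × 10^3.
1 → brown
8 → grey
0 → black
Multiplier 10^3 → orange.
±5% tolerance → gold.

brown, grey, black, orange, gold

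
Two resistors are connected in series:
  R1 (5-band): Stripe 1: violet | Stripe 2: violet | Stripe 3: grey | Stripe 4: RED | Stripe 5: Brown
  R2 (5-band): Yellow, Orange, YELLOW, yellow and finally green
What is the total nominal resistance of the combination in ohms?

4417800 Ω

R1: violet, violet, grey → 778; red ×10^2 → 77800 Ω.
R2: yellow, orange, yellow → 434; yellow ×10^4 → 4340000 Ω.
Series: 77800 + 4340000 = 4417800 Ω.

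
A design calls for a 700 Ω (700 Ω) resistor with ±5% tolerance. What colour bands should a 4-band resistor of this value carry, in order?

700 Ω = 70 × 10^1.
7 → violet
0 → black
Multiplier 10^1 → brown.
±5% tolerance → gold.

violet, black, brown, gold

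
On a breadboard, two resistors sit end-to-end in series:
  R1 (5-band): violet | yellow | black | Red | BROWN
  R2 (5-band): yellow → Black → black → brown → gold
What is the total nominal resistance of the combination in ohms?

R1: violet, yellow, black → 740; red ×10^2 → 74000 Ω.
R2: yellow, black, black → 400; brown ×10 → 4000 Ω.
Series: 74000 + 4000 = 78000 Ω.

78000 Ω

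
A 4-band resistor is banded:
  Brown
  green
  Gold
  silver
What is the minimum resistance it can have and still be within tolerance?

Brown → 1 (first significant figure)
Green → 5 (second significant figure)
Gold → ×0.1 multiplier
Silver → ±10% tolerance
15 × 0.1 = 1.5 Ω
Minimum = 1.5 × (1 − 10/100) = 1.35 Ω.

1.35 Ω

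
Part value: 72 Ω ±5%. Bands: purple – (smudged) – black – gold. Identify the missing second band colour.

72 Ω = 72 × 10^0.
The second band gives digit 2 of the significand, and 2 is red.

red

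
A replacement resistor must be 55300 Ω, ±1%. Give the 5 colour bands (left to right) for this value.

55300 Ω = 553 × 10^2.
5 → green
5 → green
3 → orange
Multiplier 10^2 → red.
±1% tolerance → brown.

green, green, orange, red, brown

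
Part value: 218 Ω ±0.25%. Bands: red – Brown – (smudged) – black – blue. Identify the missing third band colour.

grey

218 Ω = 218 × 10^0.
The third band gives digit 8 of the significand, and 8 is grey.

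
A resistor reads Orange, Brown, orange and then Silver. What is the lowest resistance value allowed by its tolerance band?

Orange → 3 (first significant figure)
Brown → 1 (second significant figure)
Orange → ×10^3 multiplier
Silver → ±10% tolerance
31 × 1000 = 31000 Ω
Lowest = 31000 × (1 − 10/100) = 27900 Ω.

27900 Ω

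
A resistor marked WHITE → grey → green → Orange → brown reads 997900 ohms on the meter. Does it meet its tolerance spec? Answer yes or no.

no

White → 9 (first significant figure)
Grey → 8 (second significant figure)
Green → 5 (third significant figure)
Orange → ×10^3 multiplier
Brown → ±1% tolerance
985 × 1000 = 985000 Ω
Allowed range: 975150 Ω to 994850 Ω.
997900 ohms lies outside that range.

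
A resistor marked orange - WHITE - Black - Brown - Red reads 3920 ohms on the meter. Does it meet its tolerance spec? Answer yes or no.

Orange → 3 (first significant figure)
White → 9 (second significant figure)
Black → 0 (third significant figure)
Brown → ×10 multiplier
Red → ±2% tolerance
390 × 10 = 3900 Ω
Allowed range: 3822 Ω to 3978 Ω.
3920 ohms lies inside that range.

yes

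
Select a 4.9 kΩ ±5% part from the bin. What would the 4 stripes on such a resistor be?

4900 Ω = 49 × 10^2.
4 → yellow
9 → white
Multiplier 10^2 → red.
±5% tolerance → gold.

yellow, white, red, gold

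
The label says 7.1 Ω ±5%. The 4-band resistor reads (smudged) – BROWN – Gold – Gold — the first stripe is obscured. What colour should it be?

7.1 Ω = 71 × 10^-1.
The first band gives digit 7 of the significand, and 7 is violet.

violet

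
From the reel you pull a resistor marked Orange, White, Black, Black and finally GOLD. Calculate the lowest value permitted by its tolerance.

Orange → 3 (first significant figure)
White → 9 (second significant figure)
Black → 0 (third significant figure)
Black → ×1 multiplier
Gold → ±5% tolerance
390 × 1 = 390 Ω
Lowest = 390 × (1 − 5/100) = 370.5 Ω.

370.5 Ω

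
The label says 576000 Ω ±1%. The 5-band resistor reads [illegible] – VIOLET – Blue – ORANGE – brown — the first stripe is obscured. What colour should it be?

green

576000 Ω = 576 × 10^3.
The first band gives digit 5 of the significand, and 5 is green.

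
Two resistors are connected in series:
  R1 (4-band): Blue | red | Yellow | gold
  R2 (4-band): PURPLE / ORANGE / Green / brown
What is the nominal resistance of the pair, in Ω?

R1: blue, red → 62; yellow ×10^4 → 620000 Ω.
R2: violet, orange → 73; green ×10^5 → 7300000 Ω.
Series: 620000 + 7300000 = 7920000 Ω.

7920000 Ω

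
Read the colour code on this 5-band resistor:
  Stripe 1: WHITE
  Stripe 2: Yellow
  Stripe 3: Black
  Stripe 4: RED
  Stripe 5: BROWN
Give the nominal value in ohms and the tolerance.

94000 Ω ±1%

White → 9 (first significant figure)
Yellow → 4 (second significant figure)
Black → 0 (third significant figure)
Red → ×10^2 multiplier
Brown → ±1% tolerance
940 × 100 = 94000 Ω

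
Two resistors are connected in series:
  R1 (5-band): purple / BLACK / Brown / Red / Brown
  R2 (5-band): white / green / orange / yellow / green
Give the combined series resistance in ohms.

R1: violet, black, brown → 701; red ×10^2 → 70100 Ω.
R2: white, green, orange → 953; yellow ×10^4 → 9530000 Ω.
Series: 70100 + 9530000 = 9600100 Ω.

9600100 Ω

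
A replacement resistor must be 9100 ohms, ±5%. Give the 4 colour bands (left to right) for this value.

9100 Ω = 91 × 10^2.
9 → white
1 → brown
Multiplier 10^2 → red.
±5% tolerance → gold.

white, brown, red, gold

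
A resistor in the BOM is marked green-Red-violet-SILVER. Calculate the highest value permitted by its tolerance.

572000000 Ω

Green → 5 (first significant figure)
Red → 2 (second significant figure)
Violet → ×10^7 multiplier
Silver → ±10% tolerance
52 × 10000000 = 520000000 Ω
Highest = 520000000 × (1 + 10/100) = 572000000 Ω.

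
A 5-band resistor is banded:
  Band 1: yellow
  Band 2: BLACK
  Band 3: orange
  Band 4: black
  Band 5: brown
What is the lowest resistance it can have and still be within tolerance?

Yellow → 4 (first significant figure)
Black → 0 (second significant figure)
Orange → 3 (third significant figure)
Black → ×1 multiplier
Brown → ±1% tolerance
403 × 1 = 403 Ω
Lowest = 403 × (1 − 1/100) = 398.97 Ω.

398.97 Ω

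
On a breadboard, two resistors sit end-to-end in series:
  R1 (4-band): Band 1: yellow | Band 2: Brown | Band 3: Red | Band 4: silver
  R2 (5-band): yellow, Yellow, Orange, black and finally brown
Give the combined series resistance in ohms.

4543 Ω

R1: yellow, brown → 41; red ×10^2 → 4100 Ω.
R2: yellow, yellow, orange → 443; black ×1 → 443 Ω.
Series: 4100 + 443 = 4543 Ω.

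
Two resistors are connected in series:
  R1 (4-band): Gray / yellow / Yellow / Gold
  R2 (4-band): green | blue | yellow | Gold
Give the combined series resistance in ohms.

R1: grey, yellow → 84; yellow ×10^4 → 840000 Ω.
R2: green, blue → 56; yellow ×10^4 → 560000 Ω.
Series: 840000 + 560000 = 1400000 Ω.

1400000 Ω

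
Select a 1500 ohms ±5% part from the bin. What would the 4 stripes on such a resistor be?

brown, green, red, gold

1500 Ω = 15 × 10^2.
1 → brown
5 → green
Multiplier 10^2 → red.
±5% tolerance → gold.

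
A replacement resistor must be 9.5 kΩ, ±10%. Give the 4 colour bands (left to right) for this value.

white, green, red, silver

9500 Ω = 95 × 10^2.
9 → white
5 → green
Multiplier 10^2 → red.
±10% tolerance → silver.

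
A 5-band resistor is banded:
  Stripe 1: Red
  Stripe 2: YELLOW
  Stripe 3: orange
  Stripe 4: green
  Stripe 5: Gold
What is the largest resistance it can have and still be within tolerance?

Red → 2 (first significant figure)
Yellow → 4 (second significant figure)
Orange → 3 (third significant figure)
Green → ×10^5 multiplier
Gold → ±5% tolerance
243 × 100000 = 24300000 Ω
Largest = 24300000 × (1 + 5/100) = 25515000 Ω.

25515000 Ω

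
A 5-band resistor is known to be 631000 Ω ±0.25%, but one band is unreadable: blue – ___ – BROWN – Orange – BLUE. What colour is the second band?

631000 Ω = 631 × 10^3.
The second band gives digit 3 of the significand, and 3 is orange.

orange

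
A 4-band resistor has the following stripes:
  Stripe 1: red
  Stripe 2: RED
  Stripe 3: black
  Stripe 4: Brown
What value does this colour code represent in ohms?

22 Ω

Red → 2 (first significant figure)
Red → 2 (second significant figure)
Black → ×1 multiplier
22 × 1 = 22 Ω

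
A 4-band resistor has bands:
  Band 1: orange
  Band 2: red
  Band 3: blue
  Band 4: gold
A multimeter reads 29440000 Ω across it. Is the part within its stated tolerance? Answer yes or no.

no

Orange → 3 (first significant figure)
Red → 2 (second significant figure)
Blue → ×10^6 multiplier
Gold → ±5% tolerance
32 × 1000000 = 32000000 Ω
Allowed range: 30400000 Ω to 33600000 Ω.
29440000 Ω lies outside that range.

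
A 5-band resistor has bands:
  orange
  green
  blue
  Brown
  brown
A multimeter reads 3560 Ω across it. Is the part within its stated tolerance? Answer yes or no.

Orange → 3 (first significant figure)
Green → 5 (second significant figure)
Blue → 6 (third significant figure)
Brown → ×10 multiplier
Brown → ±1% tolerance
356 × 10 = 3560 Ω
Allowed range: 3524.4 Ω to 3595.6 Ω.
3560 Ω lies inside that range.

yes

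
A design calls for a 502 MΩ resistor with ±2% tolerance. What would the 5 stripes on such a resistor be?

green, black, red, blue, red

502000000 Ω = 502 × 10^6.
5 → green
0 → black
2 → red
Multiplier 10^6 → blue.
±2% tolerance → red.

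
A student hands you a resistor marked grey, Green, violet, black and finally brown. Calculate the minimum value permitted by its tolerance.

Grey → 8 (first significant figure)
Green → 5 (second significant figure)
Violet → 7 (third significant figure)
Black → ×1 multiplier
Brown → ±1% tolerance
857 × 1 = 857 Ω
Minimum = 857 × (1 − 1/100) = 848.43 Ω.

848.43 Ω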